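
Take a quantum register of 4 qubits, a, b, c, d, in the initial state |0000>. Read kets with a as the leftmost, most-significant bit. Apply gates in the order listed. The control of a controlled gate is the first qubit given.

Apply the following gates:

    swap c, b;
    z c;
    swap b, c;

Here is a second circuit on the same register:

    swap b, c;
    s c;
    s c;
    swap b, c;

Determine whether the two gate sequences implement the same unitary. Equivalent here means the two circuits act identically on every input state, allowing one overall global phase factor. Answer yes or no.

Yes — the two circuits implement the same unitary up to a global phase.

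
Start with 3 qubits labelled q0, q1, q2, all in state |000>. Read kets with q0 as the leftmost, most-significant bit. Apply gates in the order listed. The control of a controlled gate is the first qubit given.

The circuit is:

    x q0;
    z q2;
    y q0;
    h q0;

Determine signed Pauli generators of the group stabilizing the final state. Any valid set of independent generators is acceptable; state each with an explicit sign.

The final state is stabilized by the group generated by +XII, +IZI, +IIZ; other independent generating sets are equally valid.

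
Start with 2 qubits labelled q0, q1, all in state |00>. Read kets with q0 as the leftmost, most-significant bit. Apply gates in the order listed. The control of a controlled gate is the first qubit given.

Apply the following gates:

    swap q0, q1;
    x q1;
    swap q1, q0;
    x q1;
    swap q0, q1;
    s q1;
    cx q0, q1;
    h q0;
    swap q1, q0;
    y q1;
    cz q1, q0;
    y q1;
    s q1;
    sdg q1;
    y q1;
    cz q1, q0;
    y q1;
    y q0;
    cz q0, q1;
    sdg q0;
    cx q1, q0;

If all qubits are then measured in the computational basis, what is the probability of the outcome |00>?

Outcome |00> occurs with probability 0. Key observation: steps 10-17 multiply out to the identity, so the circuit reduces to the remaining gates.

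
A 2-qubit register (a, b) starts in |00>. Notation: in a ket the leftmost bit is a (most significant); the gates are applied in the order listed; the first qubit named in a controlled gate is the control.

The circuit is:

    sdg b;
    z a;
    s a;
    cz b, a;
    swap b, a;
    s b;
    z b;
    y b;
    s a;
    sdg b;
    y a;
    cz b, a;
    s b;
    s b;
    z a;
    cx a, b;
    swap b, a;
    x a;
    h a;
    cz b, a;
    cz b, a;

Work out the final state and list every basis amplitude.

After the circuit, the state carries amplitude 0 on |00>, -sqrt(2)*I/2 on |01>, 0 on |10>, sqrt(2)*I/2 on |11>.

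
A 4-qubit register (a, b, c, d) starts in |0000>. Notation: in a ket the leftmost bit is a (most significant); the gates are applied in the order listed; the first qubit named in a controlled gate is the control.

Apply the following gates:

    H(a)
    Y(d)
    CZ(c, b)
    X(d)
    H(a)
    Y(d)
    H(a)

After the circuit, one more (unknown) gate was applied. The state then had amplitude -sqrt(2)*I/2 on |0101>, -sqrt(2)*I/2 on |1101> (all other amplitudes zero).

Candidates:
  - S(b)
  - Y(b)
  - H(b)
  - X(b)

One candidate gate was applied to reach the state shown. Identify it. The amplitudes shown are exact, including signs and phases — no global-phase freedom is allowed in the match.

The unique candidate consistent with the amplitudes is Y(b).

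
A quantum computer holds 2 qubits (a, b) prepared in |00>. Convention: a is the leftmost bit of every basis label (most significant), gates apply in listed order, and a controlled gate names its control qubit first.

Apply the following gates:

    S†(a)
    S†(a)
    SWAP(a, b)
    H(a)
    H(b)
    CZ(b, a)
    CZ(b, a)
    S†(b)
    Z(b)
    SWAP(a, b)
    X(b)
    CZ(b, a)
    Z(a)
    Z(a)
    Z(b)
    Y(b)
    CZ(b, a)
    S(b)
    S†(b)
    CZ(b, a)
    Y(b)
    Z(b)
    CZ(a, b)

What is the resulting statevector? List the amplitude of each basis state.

The resulting statevector has amplitude 1/2 on |00>, 1/2 on |01>, I/2 on |10>, I/2 on |11>. Key observation: steps 15-22 multiply out to the identity, so the circuit reduces to the remaining gates.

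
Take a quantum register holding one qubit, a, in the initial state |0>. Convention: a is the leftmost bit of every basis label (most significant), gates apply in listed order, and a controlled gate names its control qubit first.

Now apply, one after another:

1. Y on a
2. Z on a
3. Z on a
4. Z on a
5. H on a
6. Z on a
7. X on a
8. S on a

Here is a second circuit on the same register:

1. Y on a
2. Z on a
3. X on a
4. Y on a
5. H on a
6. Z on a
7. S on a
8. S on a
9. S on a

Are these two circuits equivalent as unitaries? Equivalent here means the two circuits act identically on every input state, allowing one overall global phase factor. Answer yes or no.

No — the two circuits implement different unitaries, even allowing a global phase.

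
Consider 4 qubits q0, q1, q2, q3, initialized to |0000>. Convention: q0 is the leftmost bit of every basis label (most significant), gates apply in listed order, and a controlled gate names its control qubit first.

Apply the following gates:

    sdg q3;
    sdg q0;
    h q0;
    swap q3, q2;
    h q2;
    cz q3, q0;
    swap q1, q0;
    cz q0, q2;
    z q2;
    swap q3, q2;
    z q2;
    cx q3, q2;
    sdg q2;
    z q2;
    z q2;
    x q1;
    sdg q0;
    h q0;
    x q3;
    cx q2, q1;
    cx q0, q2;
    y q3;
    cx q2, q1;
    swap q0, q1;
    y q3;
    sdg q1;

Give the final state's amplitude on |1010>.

The amplitude on |1010> is sqrt(2)*I/4.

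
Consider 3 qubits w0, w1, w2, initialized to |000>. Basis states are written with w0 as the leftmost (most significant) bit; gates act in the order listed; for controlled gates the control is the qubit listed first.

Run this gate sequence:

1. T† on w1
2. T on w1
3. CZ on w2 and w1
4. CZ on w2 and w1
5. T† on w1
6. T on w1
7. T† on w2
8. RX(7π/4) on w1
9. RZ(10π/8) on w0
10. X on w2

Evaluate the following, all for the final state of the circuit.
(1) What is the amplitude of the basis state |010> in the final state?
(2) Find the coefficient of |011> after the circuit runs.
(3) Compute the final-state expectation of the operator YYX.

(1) |010> carries amplitude 0 in the final state. Key observation: steps 1-6 multiply out to the identity, so the circuit reduces to the remaining gates.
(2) The amplitude on |011> is sqrt(2 - sqrt(2))*exp(7*I*pi/8)/2.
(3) The observable YYX averages to 0.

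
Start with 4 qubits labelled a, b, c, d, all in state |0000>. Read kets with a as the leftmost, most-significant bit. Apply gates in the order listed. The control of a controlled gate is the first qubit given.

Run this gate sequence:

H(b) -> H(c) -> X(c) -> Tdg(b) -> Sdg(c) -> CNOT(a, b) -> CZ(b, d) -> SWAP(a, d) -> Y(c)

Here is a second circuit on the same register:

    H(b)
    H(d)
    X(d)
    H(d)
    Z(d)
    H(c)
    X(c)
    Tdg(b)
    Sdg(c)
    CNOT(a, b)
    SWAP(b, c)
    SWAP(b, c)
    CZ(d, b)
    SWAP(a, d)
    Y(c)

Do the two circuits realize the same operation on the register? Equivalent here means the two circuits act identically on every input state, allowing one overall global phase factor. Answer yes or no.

Yes: on every input state the two circuits agree up to one overall phase factor.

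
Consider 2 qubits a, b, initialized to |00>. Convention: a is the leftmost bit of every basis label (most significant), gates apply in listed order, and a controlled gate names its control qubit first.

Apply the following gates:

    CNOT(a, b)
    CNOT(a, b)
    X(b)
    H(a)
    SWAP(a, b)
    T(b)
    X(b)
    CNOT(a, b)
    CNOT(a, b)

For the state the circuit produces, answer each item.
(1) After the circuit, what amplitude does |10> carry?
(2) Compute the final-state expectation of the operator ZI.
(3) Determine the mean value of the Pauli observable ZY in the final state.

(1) The amplitude on |10> is sqrt(2)*exp(I*pi/4)/2.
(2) In the final state, ZI has expectation -1.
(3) The expectation value of ZY is sqrt(2)/2.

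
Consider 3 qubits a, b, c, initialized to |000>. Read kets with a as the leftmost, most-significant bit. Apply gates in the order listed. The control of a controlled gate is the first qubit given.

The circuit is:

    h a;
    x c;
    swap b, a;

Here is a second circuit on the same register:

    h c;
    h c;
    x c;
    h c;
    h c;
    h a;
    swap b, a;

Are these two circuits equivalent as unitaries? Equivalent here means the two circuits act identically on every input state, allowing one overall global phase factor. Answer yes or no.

Yes: on every input state the two circuits agree up to one overall phase factor.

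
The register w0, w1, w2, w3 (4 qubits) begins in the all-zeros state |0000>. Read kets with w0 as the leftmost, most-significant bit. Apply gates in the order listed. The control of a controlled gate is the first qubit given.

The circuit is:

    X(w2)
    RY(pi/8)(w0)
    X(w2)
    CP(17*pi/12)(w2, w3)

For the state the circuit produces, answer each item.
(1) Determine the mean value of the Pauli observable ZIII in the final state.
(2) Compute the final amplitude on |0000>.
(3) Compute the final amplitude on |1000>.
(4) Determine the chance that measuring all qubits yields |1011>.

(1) In the final state, ZIII has expectation sqrt(sqrt(2) + 2)/2.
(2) The amplitude on |0000> is cos(pi/16).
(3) The amplitude on |1000> is sin(pi/16).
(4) The probability of measuring |1011> is 0.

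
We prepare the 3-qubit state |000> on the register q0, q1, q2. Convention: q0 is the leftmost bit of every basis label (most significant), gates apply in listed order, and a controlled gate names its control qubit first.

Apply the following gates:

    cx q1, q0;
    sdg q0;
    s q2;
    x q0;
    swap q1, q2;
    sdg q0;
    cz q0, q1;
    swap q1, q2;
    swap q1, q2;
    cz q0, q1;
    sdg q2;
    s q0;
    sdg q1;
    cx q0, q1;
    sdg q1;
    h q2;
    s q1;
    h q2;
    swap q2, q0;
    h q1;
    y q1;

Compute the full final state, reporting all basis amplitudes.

After the circuit, the state carries amplitude sqrt(2)*I/2 on |001>, sqrt(2)*I/2 on |011>, and 0 on every other basis state. Key observation: gates 7-10 undo each other exactly, leaving only the rest of the circuit to track.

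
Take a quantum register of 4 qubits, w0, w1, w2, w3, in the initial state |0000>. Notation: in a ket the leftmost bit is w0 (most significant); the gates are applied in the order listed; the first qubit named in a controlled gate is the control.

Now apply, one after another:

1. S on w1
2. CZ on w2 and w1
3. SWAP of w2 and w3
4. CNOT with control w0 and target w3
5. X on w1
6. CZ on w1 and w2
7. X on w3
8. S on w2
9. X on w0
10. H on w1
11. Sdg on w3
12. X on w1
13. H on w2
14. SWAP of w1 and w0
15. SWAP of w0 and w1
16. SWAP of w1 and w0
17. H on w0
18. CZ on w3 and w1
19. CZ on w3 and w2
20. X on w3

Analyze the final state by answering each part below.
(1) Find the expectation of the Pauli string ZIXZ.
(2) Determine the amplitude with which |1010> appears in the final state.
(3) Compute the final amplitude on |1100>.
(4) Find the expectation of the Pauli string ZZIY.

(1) In the final state, ZIXZ has expectation 1.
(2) The final state's coefficient on |1010> equals 0.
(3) |1100> carries amplitude -sqrt(2)*I/2 in the final state.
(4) The observable ZZIY averages to 0.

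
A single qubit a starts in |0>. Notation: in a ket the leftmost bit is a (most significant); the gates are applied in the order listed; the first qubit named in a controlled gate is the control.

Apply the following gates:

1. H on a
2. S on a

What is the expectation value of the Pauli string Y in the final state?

The observable Y averages to 1.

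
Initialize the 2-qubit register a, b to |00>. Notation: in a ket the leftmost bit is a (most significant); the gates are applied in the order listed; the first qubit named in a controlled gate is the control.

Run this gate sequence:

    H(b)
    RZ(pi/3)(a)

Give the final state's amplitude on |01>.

The final state's coefficient on |01> equals -sqrt(2)*exp(5*I*pi/6)/2.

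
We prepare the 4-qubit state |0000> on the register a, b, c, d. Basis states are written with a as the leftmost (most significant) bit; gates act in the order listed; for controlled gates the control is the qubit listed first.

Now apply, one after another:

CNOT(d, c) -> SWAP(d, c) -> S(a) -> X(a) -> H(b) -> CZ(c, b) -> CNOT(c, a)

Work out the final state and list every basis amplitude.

After the circuit, the state carries amplitude sqrt(2)/2 on |1000>, sqrt(2)/2 on |1100>, and 0 on every other basis state.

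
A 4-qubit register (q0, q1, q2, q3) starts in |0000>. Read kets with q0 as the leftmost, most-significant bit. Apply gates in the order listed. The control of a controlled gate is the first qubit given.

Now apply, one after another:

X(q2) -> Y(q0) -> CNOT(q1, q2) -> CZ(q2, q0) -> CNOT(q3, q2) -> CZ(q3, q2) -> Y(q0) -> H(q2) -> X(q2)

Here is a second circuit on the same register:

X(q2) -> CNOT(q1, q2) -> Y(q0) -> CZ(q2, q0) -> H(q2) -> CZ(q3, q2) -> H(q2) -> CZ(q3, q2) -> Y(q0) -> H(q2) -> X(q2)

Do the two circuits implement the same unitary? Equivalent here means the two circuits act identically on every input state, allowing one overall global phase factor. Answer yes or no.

Yes — the two circuits implement the same unitary up to a global phase.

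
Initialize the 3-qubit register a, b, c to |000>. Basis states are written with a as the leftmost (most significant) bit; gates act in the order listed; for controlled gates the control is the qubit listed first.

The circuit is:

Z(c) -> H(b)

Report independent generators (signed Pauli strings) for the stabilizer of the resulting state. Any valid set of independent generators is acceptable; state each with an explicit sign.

The final state is stabilized by the group generated by +IXI, +ZII, +IIZ; other independent generating sets are equally valid.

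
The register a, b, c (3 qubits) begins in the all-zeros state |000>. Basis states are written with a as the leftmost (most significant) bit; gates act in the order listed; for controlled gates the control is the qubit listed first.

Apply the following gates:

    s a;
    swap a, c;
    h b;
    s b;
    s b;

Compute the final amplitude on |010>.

The final state's coefficient on |010> equals -sqrt(2)/2.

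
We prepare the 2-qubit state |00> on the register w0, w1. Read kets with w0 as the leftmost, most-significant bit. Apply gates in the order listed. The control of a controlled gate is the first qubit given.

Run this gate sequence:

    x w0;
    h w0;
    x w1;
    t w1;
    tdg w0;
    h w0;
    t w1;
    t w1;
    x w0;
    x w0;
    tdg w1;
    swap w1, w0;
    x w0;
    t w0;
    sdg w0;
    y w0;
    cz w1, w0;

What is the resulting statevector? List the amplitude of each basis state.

After the circuit, the state carries amplitude 0 on |00>, 0 on |01>, -1/2 - exp(3*I*pi/4)/2 on |10>, 1/2 - exp(3*I*pi/4)/2 on |11>. Key observation: steps 8-11 multiply out to the identity, so the circuit reduces to the remaining gates.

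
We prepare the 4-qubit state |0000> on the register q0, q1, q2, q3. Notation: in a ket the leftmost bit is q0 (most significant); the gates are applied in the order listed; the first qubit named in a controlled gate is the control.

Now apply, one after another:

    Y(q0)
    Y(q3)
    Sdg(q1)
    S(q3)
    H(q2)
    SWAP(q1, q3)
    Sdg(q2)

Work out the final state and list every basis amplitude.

After the circuit, the state carries amplitude -sqrt(2)*I/2 on |1100>, -sqrt(2)/2 on |1110>, and 0 on every other basis state.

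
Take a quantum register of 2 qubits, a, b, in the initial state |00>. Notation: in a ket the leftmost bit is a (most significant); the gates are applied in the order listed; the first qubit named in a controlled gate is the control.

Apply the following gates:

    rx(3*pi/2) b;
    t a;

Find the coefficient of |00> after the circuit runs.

The final state's coefficient on |00> equals -sqrt(2)/2.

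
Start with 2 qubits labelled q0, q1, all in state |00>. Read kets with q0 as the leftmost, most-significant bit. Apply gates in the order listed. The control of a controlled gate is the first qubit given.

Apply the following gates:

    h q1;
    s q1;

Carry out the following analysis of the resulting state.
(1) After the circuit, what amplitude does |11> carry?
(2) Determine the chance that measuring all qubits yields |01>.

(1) |11> carries amplitude 0 in the final state.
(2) Outcome |01> occurs with probability 1/2.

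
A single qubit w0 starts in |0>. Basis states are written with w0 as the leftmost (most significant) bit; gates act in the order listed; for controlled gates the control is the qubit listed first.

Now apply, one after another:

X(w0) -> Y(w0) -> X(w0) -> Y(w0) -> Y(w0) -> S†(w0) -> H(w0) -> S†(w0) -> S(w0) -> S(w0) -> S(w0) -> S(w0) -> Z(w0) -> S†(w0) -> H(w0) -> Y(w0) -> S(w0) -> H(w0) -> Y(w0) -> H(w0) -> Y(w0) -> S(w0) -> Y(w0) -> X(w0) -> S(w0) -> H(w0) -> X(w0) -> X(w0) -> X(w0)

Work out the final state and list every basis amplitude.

The resulting statevector has amplitude sqrt(2)/2 on |0>, sqrt(2)/2 on |1>.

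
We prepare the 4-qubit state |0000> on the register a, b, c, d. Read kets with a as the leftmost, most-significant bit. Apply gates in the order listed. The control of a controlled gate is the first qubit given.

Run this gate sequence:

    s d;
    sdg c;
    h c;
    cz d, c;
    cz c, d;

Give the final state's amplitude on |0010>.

|0010> carries amplitude sqrt(2)/2 in the final state.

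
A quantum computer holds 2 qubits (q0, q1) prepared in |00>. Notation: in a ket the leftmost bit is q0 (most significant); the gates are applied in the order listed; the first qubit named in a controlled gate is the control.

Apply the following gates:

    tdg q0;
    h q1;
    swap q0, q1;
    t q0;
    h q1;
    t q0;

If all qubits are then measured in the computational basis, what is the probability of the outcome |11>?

A full measurement returns |11> with probability 1/4.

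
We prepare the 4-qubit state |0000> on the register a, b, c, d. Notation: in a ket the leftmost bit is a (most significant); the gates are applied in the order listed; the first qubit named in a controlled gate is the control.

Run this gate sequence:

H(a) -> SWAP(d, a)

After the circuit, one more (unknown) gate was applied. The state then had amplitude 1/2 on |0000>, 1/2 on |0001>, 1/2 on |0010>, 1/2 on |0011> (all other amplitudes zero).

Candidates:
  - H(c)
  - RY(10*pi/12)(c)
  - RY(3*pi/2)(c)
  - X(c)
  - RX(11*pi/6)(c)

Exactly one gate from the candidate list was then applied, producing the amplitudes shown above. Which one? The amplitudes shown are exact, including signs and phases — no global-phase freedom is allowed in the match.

It was H(c) that produced the state shown.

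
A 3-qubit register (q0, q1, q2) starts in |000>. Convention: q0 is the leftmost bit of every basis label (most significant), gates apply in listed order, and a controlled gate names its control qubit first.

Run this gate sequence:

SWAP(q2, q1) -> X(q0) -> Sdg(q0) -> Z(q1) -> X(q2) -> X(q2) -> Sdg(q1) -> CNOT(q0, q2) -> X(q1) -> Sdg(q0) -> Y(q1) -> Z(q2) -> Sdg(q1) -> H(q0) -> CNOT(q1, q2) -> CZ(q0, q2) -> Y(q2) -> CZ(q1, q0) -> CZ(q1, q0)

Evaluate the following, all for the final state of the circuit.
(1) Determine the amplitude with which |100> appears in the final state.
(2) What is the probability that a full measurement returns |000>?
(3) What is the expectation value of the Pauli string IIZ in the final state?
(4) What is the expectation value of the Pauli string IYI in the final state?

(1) The final state's coefficient on |100> equals -sqrt(2)/2.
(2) Outcome |000> occurs with probability 1/2.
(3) The expectation value of IIZ is 1.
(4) In the final state, IYI has expectation 0.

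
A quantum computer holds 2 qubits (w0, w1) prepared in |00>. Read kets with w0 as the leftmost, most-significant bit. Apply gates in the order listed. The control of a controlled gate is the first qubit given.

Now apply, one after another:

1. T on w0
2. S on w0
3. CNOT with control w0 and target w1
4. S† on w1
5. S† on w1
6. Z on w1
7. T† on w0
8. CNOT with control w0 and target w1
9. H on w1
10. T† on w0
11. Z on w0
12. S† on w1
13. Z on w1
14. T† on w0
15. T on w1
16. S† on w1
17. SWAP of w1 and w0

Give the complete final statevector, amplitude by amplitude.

The resulting statevector has amplitude sqrt(2)/2 on |00>, 0 on |01>, sqrt(2)*exp(I*pi/4)/2 on |10>, 0 on |11>.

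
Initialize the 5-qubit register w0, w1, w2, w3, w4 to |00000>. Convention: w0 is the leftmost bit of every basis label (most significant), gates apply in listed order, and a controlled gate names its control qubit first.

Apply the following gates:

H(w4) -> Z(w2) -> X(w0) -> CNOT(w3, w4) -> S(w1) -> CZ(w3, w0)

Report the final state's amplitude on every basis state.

The resulting statevector has amplitude sqrt(2)/2 on |10000>, sqrt(2)/2 on |10001>, and 0 on every other basis state.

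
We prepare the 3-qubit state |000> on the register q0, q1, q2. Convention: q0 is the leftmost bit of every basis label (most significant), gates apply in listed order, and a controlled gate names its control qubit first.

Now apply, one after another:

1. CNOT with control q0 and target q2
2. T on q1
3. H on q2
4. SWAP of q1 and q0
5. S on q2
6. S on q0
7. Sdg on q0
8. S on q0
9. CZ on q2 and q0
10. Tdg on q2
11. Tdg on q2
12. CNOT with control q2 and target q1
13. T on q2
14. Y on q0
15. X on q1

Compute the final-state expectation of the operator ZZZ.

The observable ZZZ averages to 1. Key observation: steps 6-7 multiply out to the identity, so the circuit reduces to the remaining gates.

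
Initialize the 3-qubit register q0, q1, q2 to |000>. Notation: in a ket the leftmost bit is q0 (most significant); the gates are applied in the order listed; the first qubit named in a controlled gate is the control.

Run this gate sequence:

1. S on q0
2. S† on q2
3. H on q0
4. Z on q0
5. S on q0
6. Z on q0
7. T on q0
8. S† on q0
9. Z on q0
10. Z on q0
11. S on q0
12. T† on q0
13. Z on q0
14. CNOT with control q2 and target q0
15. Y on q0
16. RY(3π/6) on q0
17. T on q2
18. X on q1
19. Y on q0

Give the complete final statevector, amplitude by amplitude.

The resulting statevector has amplitude 1/2 + I/2 on |010>, 1/2 - I/2 on |110>, and 0 on every other basis state.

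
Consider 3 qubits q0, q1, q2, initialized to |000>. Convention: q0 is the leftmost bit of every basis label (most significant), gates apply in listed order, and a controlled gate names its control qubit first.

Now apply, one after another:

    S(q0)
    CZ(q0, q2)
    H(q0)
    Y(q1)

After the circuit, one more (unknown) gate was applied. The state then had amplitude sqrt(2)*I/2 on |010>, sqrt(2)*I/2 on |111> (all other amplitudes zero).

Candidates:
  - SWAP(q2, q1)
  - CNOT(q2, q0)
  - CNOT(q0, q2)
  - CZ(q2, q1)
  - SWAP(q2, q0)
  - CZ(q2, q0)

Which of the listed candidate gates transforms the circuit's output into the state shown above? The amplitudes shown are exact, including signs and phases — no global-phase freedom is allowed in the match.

The applied gate was CNOT(q0, q2).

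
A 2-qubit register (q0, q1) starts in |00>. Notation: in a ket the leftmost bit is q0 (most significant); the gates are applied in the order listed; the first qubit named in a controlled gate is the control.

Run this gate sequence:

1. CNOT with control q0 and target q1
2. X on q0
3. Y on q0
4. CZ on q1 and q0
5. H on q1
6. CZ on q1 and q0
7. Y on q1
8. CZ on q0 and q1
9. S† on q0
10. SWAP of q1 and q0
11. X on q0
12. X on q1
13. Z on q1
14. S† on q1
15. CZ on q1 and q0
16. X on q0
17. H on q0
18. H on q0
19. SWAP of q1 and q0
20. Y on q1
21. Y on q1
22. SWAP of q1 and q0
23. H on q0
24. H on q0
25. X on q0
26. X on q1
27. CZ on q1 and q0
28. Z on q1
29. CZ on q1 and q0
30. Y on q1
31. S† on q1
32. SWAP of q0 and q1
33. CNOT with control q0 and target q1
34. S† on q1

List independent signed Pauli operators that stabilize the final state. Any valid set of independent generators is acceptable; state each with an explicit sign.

The final state is stabilized by the group generated by -IY, -ZI; other independent generating sets are equally valid.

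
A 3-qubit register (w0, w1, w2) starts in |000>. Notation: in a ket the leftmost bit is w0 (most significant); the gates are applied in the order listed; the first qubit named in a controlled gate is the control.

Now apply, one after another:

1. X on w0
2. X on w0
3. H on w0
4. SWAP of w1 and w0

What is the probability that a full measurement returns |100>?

Outcome |100> occurs with probability 0.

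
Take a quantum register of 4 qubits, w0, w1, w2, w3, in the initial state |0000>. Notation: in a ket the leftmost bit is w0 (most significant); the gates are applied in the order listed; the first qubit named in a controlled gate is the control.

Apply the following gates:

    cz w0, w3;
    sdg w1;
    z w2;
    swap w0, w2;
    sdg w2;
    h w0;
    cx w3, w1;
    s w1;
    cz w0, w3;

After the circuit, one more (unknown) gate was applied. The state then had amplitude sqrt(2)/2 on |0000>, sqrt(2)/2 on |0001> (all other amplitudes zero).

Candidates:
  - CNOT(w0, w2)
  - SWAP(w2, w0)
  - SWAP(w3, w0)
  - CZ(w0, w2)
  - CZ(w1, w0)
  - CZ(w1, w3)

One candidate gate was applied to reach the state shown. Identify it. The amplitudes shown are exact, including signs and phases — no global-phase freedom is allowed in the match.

The applied gate was SWAP(w3, w0).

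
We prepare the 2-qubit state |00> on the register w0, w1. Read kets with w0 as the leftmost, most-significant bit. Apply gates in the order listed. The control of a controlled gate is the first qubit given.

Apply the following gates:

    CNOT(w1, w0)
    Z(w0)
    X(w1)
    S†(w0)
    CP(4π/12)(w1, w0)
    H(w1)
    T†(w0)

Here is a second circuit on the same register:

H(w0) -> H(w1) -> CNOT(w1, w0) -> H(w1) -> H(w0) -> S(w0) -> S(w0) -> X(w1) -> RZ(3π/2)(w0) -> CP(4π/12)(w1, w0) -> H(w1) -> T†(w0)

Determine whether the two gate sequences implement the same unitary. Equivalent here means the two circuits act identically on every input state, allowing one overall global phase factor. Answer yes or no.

No, they are not equivalent — no single phase factor reconciles the two unitaries.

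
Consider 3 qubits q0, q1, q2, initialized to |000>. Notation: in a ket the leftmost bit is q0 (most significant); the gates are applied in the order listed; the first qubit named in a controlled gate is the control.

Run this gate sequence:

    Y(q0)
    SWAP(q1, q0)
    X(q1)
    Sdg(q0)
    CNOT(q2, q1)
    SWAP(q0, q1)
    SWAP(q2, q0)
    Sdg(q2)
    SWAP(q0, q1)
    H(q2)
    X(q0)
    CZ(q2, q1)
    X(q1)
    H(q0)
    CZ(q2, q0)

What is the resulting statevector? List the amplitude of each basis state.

After the circuit, the state carries amplitude 0 on |000>, 0 on |001>, I/2 on |010>, I/2 on |011>, 0 on |100>, 0 on |101>, -I/2 on |110>, I/2 on |111>.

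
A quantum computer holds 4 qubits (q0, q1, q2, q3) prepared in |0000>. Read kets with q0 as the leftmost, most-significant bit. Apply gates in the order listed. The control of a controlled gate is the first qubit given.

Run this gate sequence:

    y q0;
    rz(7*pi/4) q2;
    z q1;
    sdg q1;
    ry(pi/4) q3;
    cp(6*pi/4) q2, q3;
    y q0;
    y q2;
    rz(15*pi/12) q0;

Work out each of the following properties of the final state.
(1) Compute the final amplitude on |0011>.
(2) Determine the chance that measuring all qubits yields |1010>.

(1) The final state's coefficient on |0011> equals -sqrt(2 - sqrt(2))/2.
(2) The probability of measuring |1010> is 0.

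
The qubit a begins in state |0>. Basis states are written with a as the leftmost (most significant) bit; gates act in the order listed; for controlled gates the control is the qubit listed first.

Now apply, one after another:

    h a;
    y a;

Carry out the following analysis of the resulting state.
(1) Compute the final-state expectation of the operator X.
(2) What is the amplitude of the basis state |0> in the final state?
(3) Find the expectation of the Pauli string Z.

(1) The expectation value of X is -1.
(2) |0> carries amplitude -sqrt(2)*I/2 in the final state.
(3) The expectation value of Z is 0.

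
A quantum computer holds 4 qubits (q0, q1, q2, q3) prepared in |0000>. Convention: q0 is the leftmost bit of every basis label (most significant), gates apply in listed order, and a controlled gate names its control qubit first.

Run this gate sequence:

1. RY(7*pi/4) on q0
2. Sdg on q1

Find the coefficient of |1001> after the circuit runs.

The amplitude on |1001> is 0.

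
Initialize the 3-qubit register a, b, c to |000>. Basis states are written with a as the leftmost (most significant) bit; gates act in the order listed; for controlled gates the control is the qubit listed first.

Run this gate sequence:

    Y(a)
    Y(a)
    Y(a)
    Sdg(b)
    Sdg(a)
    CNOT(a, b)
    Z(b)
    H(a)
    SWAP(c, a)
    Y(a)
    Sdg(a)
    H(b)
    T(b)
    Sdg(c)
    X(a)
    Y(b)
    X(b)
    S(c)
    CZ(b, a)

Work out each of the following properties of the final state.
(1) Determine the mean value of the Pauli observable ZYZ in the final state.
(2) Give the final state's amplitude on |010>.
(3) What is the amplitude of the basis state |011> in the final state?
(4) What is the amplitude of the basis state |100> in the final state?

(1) In the final state, ZYZ has expectation 0.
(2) The final state's coefficient on |010> equals -exp(3*I*pi/4)/2.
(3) The amplitude on |011> is exp(3*I*pi/4)/2.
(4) The amplitude on |100> is 0.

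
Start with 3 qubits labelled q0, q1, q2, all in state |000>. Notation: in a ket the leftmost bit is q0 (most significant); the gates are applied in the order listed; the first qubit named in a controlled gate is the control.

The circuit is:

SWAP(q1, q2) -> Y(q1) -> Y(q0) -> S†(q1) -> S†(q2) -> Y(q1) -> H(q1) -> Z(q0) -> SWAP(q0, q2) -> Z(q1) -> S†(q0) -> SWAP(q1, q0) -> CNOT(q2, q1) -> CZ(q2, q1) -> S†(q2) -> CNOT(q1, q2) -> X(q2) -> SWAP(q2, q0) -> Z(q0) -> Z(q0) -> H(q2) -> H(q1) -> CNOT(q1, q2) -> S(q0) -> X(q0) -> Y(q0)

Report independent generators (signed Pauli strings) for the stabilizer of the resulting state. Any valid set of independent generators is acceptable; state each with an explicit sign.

The final state is stabilized by the group generated by -IXX, -ZII, -IZZ; other independent generating sets are equally valid.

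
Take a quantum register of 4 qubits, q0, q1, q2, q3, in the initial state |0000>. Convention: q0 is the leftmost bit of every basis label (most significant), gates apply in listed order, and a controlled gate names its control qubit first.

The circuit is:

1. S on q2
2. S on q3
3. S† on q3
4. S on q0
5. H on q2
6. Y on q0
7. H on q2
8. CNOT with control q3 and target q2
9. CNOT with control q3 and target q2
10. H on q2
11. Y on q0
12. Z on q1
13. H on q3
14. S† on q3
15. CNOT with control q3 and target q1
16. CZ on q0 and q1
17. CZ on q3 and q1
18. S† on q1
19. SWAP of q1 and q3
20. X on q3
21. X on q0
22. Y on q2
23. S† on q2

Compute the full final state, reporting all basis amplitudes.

After the circuit, the state carries amplitude -I/2 on |1001>, 1/2 on |1011>, -I/2 on |1100>, 1/2 on |1110>, and 0 on every other basis state. Key observation: the block from step 6 through step 11 cancels to the identity and can be dropped.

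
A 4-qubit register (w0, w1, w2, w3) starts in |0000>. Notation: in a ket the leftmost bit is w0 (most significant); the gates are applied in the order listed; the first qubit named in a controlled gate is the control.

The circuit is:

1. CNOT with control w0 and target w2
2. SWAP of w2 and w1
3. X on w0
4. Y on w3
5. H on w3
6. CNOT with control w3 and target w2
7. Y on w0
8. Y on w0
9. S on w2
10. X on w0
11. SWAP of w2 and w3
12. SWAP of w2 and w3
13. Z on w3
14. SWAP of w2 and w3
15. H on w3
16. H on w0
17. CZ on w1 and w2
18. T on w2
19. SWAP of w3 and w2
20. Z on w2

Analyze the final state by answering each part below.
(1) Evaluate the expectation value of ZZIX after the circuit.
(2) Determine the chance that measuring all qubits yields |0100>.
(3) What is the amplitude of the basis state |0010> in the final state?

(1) In the final state, ZZIX has expectation 0. Key observation: steps 11-12 multiply out to the identity, so the circuit reduces to the remaining gates.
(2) Outcome |0100> occurs with probability 0.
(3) |0010> carries amplitude -sqrt(2)*I/4 in the final state.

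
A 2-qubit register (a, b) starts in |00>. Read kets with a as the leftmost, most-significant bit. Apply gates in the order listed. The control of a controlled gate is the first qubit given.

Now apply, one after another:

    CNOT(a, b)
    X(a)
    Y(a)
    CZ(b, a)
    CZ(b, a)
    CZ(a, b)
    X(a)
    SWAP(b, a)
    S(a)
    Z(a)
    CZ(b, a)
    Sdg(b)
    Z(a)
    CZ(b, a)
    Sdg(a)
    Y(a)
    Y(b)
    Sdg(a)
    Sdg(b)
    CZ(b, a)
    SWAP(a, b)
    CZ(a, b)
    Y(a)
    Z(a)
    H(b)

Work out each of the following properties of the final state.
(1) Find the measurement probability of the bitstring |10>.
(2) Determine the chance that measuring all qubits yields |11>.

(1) The probability of measuring |10> is 1/2.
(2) Outcome |11> occurs with probability 1/2.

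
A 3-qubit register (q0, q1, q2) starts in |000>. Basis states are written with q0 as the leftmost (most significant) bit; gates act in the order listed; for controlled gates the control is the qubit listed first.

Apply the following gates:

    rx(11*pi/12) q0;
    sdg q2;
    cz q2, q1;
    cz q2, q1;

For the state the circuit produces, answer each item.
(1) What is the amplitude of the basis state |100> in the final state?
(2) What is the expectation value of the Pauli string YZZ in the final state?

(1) The amplitude on |100> is -I*sqrt(3*sqrt(2) + 6)/4 - I*sqrt(2 - sqrt(2))/4.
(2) The observable YZZ averages to -sqrt(6)/4 + sqrt(2)/4.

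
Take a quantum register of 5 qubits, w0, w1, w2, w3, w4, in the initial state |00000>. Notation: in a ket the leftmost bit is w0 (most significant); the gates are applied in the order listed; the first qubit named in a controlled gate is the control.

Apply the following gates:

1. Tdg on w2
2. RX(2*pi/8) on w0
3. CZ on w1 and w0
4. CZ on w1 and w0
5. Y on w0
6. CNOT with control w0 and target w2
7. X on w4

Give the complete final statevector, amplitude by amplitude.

After the circuit, the state carries amplitude -sqrt(2 - sqrt(2))/2 on |00001>, I*sqrt(sqrt(2) + 2)/2 on |10101>, and 0 on every other basis state. Key observation: gates 3-4 undo each other exactly, leaving only the rest of the circuit to track.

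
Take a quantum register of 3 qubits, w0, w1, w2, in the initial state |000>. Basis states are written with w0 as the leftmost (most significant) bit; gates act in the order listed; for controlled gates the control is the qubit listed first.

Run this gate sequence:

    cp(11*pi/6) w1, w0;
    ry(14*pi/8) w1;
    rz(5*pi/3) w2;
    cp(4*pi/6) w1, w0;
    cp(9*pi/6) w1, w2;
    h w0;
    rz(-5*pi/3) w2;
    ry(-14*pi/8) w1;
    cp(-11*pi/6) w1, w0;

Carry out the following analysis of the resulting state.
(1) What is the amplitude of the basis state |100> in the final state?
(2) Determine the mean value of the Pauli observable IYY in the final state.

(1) The amplitude on |100> is sqrt(2)/2.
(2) The observable IYY averages to 0.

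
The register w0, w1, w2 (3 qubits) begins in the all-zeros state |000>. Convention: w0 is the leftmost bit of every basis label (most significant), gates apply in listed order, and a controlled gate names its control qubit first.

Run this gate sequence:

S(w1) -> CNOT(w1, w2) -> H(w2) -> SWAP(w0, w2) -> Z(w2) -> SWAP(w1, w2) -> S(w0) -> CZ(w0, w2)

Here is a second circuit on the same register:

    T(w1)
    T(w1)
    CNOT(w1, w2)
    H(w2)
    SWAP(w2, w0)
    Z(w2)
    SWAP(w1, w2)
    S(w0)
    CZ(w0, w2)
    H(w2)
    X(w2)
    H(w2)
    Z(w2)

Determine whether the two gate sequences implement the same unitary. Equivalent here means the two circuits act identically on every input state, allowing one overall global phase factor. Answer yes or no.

Yes: on every input state the two circuits agree up to one overall phase factor.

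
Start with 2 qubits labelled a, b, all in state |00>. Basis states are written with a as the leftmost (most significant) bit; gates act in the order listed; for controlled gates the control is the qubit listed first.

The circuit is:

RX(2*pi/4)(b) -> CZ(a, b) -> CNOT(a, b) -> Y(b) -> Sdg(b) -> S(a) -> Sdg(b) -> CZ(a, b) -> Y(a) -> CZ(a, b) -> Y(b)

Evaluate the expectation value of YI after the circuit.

The observable YI averages to 0.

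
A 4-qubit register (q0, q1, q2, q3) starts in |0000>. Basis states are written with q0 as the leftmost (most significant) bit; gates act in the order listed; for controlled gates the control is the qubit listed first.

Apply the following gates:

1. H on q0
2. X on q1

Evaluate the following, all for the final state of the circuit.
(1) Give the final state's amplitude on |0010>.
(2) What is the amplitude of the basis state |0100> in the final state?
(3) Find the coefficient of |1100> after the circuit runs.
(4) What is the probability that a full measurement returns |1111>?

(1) The final state's coefficient on |0010> equals 0.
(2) The amplitude on |0100> is sqrt(2)/2.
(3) |1100> carries amplitude sqrt(2)/2 in the final state.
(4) The probability of measuring |1111> is 0.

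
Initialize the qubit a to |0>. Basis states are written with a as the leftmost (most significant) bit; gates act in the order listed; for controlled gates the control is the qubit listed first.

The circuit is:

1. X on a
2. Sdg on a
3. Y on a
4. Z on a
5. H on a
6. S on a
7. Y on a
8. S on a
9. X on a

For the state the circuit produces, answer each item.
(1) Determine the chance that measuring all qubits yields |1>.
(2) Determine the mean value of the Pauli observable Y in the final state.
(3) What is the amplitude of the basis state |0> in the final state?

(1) Outcome |1> occurs with probability 1/2.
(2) The expectation value of Y is 0.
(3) The amplitude on |0> is sqrt(2)/2.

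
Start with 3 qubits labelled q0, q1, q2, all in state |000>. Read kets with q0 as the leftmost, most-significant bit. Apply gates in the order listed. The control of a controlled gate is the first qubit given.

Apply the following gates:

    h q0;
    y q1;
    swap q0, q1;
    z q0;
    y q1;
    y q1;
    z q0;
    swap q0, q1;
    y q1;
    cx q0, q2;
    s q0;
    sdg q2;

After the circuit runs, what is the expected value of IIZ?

In the final state, IIZ has expectation 0. Key observation: steps 2-9 multiply out to the identity, so the circuit reduces to the remaining gates.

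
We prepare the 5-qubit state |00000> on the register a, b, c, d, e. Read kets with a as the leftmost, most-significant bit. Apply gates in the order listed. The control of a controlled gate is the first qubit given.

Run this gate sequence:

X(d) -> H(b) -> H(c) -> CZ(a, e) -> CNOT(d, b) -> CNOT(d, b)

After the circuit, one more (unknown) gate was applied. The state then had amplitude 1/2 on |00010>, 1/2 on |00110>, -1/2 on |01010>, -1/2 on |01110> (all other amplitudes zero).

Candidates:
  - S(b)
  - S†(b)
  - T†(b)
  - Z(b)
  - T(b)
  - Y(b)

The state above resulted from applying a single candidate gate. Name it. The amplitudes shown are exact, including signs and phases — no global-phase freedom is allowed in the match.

The applied gate was Z(b). Key observation: the block from step 5 through step 6 cancels to the identity and can be dropped.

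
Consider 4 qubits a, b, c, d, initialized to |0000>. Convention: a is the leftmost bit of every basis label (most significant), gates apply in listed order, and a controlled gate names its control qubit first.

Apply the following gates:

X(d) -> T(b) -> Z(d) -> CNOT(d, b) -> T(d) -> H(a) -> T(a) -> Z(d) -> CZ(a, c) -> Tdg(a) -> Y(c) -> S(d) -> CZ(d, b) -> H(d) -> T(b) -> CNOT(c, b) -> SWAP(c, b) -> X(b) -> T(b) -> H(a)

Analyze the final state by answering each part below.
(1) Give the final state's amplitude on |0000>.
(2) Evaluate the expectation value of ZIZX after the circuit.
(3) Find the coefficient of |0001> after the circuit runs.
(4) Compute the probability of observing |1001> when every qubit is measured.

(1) |0000> carries amplitude sqrt(2)*I/2 in the final state.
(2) The observable ZIZX averages to -1.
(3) The final state's coefficient on |0001> equals -sqrt(2)*I/2.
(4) The probability of measuring |1001> is 0.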